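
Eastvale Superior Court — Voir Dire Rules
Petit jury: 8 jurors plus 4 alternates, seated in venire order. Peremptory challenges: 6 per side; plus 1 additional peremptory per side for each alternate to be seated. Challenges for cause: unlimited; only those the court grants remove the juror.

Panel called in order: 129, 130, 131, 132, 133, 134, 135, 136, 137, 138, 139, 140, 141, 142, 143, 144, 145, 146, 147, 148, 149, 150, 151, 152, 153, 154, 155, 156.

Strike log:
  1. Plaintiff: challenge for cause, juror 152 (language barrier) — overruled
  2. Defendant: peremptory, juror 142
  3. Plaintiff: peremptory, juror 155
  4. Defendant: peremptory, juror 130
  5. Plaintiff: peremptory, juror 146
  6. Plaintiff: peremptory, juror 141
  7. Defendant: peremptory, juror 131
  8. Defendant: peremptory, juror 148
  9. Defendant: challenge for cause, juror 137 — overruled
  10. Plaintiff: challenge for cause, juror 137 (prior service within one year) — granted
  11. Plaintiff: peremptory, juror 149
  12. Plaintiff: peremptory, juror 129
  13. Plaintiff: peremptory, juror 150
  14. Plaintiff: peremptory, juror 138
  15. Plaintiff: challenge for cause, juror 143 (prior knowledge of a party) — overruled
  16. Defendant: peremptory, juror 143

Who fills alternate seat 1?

Removed: #129, #130, #131, #137, #138, #141, #142, #143, #146, #148, #149, #150, #155. (#152 stays — for-cause denied.)
Seating in order: seats 1–8 → #132, #133, #134, #135, #136, #139, #140, #144; alternates → #145, #147, #151, #152.
So alternate 1 is #145.

145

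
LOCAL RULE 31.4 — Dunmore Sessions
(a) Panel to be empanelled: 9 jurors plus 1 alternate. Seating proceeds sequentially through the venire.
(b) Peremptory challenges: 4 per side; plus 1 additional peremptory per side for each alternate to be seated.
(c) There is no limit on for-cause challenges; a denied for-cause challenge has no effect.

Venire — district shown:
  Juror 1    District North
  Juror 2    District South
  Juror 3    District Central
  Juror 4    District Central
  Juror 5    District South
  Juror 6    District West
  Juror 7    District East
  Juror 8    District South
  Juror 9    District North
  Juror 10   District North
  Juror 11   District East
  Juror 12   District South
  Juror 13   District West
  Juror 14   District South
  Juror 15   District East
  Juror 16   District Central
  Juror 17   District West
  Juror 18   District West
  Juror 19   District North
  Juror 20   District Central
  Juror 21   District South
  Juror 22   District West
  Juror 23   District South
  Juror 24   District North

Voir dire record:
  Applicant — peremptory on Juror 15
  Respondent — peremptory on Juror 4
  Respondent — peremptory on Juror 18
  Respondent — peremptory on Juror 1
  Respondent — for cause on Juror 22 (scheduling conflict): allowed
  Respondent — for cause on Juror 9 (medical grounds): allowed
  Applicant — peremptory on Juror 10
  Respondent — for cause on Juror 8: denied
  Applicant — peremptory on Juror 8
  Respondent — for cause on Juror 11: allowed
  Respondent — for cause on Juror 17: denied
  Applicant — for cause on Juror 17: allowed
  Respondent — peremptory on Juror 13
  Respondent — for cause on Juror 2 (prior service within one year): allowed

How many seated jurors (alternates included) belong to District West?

1

Removed: #1, #2, #4, #8, #9, #10, #11, #13, #15, #17, #18, #22.
Seated (10 incl. alternates): #3, #5, #6, #7, #12, #14, #16, #19, #20, #21.
Of those, in District West: #6 → 1.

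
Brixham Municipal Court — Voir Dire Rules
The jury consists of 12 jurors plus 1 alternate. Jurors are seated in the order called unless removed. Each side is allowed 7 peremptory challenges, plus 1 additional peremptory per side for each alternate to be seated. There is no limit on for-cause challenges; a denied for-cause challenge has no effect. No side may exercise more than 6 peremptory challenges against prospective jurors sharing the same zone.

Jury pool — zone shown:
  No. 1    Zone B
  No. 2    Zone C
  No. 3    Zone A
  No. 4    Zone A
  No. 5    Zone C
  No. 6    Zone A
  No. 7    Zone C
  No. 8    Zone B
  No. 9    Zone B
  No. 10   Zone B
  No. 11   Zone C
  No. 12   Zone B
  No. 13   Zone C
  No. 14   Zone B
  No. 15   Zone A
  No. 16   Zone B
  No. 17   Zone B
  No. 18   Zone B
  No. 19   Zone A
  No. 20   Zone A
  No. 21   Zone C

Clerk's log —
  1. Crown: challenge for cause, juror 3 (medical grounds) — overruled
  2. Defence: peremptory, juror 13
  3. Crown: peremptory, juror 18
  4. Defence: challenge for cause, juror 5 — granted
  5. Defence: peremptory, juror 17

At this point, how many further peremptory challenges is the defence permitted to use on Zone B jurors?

Defence peremptories so far: #13, #17 — 2 of 8 used, 6 left overall.
Against Zone B: #17 — 1 used; per-zone cap 6 leaves 5.
Binding limit: min(6, 5) = 5.

5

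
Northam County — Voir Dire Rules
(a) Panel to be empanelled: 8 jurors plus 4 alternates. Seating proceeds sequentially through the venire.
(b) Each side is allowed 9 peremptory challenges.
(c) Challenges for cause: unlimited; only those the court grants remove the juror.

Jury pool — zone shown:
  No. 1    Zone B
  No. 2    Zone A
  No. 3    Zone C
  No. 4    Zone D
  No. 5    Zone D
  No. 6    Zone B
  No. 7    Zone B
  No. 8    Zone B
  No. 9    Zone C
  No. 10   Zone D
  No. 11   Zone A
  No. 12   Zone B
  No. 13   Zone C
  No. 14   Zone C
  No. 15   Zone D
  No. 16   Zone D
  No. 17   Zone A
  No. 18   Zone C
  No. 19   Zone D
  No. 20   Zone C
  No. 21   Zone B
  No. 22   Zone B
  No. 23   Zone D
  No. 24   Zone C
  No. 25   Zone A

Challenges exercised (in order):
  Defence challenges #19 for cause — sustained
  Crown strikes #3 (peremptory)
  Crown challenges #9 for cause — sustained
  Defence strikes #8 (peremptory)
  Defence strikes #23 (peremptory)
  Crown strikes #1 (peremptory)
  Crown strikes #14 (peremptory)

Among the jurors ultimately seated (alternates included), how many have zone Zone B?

3

Removed: #1, #3, #8, #9, #14, #19, #23.
Seated (12 incl. alternates): #2, #4, #5, #6, #7, #10, #11, #12, #13, #15, #16, #17.
Of those, in Zone B: #6, #7, #12 → 3.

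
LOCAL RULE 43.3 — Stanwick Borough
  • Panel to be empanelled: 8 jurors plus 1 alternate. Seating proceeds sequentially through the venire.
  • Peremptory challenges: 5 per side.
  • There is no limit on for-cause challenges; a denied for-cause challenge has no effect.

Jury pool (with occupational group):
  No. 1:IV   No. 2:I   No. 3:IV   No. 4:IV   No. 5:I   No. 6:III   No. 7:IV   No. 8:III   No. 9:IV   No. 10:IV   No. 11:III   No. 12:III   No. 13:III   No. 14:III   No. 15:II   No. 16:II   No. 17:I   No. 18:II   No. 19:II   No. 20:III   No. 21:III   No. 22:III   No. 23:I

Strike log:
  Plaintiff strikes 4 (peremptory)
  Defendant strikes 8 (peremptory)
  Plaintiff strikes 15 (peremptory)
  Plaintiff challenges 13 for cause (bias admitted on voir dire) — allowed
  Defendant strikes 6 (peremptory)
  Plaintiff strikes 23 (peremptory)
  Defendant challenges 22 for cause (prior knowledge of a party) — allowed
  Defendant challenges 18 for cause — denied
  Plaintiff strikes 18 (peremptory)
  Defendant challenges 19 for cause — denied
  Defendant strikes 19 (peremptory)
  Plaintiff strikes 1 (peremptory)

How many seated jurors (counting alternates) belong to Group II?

0

Removed: #1, #4, #6, #8, #13, #15, #18, #19, #22, #23.
Seated (9 incl. alternates): #2, #3, #5, #7, #9, #10, #11, #12, #14.
None of those are in Group II → 0.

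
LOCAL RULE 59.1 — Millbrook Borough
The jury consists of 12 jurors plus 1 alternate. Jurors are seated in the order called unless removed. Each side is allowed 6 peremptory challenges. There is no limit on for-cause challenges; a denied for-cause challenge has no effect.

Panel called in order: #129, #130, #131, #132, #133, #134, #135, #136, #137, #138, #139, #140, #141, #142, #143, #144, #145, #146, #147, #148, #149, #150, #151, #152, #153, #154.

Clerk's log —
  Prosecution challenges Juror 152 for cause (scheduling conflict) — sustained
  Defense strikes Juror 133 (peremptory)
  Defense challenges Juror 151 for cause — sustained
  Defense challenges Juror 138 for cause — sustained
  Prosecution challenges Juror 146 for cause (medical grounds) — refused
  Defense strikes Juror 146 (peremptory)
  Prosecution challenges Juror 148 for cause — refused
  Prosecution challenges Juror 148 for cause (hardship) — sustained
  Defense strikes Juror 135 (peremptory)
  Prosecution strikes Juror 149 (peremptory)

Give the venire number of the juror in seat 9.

Removed: #133, #135, #138, #146, #148, #149, #151, #152.
Filling seats in venire order through position 9: #129, #130, #131, #132, #134, #136, #137, #139, #140.
So seat 9 is #140.

140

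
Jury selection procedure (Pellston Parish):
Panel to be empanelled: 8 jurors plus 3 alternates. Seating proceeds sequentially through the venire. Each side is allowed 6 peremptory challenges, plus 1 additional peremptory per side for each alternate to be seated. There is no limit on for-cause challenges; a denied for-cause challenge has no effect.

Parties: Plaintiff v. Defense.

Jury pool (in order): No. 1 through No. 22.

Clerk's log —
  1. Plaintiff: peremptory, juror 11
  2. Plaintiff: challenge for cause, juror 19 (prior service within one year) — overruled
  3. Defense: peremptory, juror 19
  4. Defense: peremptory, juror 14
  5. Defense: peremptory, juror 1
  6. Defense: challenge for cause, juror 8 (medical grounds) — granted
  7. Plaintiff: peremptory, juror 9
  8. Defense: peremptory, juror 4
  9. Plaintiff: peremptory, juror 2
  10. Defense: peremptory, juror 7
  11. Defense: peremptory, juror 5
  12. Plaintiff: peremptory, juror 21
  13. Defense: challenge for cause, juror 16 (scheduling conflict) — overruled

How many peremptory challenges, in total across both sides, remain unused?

8

Plaintiff allotment: 6 base + 1 × 3 alternates = 9. Defense allotment: 6 base + 1 × 3 alternates = 9.
Plaintiff peremptories used: #11, #9, #2, #21 — 4 (the for-cause on #19 doesn't count).
Defense peremptories used: #19, #14, #1, #4, #7, #5 — 6 (for-cause on #8, #16 don't count).
Remaining: (9 − 4) + (9 − 6) = 8.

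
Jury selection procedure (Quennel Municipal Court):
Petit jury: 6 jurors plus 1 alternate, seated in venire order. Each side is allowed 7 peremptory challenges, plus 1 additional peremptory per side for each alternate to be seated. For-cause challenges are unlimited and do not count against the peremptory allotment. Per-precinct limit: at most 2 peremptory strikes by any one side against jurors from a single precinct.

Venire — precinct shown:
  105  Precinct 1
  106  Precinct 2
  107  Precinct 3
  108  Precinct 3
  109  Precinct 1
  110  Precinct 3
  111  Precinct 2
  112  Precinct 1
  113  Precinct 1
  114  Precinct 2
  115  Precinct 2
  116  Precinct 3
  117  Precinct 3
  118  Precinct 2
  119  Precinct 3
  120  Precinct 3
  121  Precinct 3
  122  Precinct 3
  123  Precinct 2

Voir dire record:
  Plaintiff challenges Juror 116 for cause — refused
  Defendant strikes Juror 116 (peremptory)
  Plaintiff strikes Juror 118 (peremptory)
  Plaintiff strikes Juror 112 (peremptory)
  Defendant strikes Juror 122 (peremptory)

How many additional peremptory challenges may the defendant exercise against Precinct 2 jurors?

Defendant peremptories so far: #116, #122 — 2 of 8 used, 6 left overall.
Against Precinct 2: none yet — per-precinct cap 2 leaves 2.
Binding limit: min(6, 2) = 2.

2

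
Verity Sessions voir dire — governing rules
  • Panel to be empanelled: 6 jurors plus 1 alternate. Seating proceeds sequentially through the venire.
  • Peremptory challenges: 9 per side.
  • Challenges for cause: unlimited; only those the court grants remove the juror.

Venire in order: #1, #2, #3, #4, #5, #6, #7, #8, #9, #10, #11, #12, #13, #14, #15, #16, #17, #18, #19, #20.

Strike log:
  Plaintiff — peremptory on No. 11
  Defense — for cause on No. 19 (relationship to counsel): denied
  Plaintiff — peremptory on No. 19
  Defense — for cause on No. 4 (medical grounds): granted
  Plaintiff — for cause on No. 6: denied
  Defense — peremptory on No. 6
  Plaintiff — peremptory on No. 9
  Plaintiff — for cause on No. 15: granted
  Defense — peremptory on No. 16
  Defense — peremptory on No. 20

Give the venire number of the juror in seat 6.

Removed: #4, #6, #9, #11, #15, #16, #19, #20.
Seating in order: seats 1–6 → #1, #2, #3, #5, #7, #8; alternates → #10.
So seat 6 is #8.

8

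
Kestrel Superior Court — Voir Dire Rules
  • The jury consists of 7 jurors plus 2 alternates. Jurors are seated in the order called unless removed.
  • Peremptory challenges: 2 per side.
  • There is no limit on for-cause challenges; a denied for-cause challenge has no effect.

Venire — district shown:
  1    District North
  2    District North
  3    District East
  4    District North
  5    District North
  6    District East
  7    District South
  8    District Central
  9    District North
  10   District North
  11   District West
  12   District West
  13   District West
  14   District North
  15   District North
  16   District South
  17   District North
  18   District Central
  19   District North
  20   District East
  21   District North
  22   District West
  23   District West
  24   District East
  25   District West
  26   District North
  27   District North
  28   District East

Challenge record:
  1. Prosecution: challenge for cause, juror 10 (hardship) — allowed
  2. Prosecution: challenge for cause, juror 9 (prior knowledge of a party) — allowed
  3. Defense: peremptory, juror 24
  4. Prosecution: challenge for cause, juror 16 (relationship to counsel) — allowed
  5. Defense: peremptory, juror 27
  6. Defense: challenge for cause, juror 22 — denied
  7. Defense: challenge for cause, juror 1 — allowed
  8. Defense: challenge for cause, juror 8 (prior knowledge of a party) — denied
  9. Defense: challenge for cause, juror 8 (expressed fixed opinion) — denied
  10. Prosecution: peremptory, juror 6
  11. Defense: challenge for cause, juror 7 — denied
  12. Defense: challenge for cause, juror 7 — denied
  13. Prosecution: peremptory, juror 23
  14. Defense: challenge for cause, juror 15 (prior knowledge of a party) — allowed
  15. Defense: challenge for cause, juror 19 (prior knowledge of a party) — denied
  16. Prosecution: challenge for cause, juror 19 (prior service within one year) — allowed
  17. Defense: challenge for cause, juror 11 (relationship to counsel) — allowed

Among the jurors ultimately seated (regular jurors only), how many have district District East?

Removed: #1, #6, #9, #10, #11, #15, #16, #19, #23, #24, #27.
Seated jurors 1–7: #2, #3, #4, #5, #7, #8, #12 (alternates #13, #14 not counted).
Of those, in District East: #3 → 1.

1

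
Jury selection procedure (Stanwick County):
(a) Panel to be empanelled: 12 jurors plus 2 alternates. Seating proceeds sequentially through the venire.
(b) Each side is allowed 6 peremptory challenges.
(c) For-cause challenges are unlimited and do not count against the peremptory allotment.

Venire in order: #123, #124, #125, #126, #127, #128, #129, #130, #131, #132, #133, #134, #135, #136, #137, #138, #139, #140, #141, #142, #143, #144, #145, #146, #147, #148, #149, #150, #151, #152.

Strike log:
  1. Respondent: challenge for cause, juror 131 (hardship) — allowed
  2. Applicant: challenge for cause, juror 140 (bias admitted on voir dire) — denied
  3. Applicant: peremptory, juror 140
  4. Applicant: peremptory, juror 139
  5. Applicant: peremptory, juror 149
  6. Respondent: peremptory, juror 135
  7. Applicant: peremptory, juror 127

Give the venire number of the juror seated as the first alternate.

138

Removed: #127, #131, #135, #139, #140, #149.
Seating in order: seats 1–12 → #123, #124, #125, #126, #128, #129, #130, #132, #133, #134, #136, #137; alternates → #138, #141.
So alternate 1 is #138.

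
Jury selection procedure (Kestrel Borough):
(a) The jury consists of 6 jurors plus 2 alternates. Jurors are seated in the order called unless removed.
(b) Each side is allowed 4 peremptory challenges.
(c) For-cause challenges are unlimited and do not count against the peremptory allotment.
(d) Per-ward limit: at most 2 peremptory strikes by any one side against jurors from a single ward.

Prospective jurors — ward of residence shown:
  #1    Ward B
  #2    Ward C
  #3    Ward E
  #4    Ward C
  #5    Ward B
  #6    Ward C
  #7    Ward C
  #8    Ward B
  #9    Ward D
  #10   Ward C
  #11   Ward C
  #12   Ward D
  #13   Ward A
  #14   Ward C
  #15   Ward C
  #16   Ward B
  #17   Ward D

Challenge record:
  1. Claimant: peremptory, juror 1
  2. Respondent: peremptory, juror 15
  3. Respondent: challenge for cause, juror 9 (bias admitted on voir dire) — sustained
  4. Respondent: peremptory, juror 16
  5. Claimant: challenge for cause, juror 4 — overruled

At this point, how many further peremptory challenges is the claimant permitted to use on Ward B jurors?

1

Claimant peremptories so far: #1 — 1 of 4 used, 3 left overall.
Against Ward B: #1 — 1 used; per-ward cap 2 leaves 1.
Binding limit: min(3, 1) = 1.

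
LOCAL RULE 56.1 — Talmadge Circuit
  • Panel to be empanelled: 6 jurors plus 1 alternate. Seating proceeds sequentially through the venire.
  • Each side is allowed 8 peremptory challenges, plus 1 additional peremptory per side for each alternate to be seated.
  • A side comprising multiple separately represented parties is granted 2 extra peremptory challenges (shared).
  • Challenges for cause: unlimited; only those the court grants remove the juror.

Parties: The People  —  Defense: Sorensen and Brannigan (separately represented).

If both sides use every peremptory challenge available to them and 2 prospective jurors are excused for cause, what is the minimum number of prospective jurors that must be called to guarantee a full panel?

29

Seats to fill: 6 + 1 alternates = 7.
Peremptories — The People: 8 + 1×1 = 9; Defense: 8 + 1×1 + 2 = 11; total 20.
For-cause removals: 2.
Minimum venire: 7 + 20 + 2 = 29.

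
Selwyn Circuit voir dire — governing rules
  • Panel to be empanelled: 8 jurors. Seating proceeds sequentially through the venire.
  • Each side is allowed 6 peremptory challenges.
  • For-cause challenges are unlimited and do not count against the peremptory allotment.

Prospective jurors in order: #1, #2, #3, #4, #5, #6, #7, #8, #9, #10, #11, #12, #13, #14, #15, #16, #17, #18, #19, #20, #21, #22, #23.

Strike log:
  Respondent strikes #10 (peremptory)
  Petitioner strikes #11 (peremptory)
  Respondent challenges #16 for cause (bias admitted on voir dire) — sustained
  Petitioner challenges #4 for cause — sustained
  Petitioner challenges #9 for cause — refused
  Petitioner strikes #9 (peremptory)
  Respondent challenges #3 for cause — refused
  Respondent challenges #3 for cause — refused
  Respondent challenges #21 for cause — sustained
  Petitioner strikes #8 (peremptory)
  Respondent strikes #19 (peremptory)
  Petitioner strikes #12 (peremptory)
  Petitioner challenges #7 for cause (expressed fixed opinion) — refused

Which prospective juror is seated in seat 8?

Removed: #4, #8, #9, #10, #11, #12, #16, #19, #21. (#3, #7 stay — for-cause denied.)
Seating in order: seats 1–8 → #1, #2, #3, #5, #6, #7, #13, #14.
So seat 8 is #14.

14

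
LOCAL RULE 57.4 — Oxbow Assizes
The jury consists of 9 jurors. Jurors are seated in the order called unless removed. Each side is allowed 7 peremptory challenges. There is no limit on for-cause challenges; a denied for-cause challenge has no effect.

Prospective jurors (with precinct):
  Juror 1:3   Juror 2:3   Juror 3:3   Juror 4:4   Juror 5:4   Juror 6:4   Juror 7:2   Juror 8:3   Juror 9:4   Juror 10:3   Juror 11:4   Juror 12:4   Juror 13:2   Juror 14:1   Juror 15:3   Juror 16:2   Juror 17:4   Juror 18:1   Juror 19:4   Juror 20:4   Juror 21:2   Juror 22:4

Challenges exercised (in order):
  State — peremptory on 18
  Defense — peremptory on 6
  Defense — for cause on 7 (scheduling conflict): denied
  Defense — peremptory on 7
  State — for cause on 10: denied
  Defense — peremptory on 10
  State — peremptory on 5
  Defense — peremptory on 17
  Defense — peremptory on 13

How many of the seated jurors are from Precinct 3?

4

Removed: #5, #6, #7, #10, #13, #17, #18.
Seated jurors 1–9: #1, #2, #3, #4, #8, #9, #11, #12, #14.
Of those, in Precinct 3: #1, #2, #3, #8 → 4.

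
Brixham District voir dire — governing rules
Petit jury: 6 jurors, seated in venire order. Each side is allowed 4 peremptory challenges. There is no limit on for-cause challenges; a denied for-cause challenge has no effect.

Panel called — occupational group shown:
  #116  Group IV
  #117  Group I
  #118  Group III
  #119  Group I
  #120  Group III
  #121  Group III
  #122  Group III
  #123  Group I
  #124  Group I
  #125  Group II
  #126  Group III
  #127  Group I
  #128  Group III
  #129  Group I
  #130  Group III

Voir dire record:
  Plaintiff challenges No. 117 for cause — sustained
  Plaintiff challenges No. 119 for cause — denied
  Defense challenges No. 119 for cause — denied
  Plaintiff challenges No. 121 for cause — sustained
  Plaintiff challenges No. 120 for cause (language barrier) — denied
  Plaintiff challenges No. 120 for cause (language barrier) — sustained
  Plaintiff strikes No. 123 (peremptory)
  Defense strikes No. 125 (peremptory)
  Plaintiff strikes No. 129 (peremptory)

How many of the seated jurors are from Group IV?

1

Removed: #117, #120, #121, #123, #125, #129.
Seated jurors 1–6: #116, #118, #119, #122, #124, #126.
Of those, in Group IV: #116 → 1.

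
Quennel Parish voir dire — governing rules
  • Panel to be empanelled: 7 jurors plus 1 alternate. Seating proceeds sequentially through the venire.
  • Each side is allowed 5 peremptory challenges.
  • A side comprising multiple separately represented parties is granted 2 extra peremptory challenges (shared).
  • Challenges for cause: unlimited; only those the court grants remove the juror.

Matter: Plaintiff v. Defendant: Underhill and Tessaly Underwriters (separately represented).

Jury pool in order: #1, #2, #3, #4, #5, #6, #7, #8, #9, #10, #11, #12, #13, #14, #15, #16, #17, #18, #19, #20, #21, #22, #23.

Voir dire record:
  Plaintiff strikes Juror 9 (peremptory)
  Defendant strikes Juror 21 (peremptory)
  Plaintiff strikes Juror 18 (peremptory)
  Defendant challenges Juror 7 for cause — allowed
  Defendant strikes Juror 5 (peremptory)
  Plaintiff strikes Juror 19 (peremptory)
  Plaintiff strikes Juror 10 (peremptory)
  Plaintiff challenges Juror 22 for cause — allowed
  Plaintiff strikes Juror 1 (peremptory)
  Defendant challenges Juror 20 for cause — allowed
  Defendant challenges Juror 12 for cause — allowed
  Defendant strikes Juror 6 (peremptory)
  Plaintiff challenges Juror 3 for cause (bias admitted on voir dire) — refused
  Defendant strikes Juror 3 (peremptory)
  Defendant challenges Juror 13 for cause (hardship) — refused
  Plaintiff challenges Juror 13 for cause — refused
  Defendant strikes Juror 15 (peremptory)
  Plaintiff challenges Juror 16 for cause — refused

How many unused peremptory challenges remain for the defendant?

Defendant allotment: 5 base + 2 multi-party = 7.
Defendant peremptories used: #21, #5, #6, #3, #15 — 5 (for-cause on #7, #20, #12, #13 don't count).
Remaining: 7 − 5 = 2.

2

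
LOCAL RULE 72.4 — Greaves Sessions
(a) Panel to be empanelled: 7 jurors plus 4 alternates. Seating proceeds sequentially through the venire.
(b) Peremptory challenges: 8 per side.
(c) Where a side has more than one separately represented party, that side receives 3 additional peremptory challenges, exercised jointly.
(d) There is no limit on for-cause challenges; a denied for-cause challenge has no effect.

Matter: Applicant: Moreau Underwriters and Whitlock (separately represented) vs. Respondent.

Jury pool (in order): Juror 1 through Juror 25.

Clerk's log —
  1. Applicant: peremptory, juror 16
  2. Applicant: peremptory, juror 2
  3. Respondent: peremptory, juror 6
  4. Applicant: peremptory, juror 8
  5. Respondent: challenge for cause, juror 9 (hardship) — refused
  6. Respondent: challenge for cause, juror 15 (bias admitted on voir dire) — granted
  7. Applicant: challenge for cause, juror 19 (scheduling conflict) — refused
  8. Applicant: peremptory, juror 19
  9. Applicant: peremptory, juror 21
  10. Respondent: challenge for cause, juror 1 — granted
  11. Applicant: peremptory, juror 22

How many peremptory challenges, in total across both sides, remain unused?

Applicant allotment: 8 base + 3 multi-party = 11. Respondent allotment: 8.
Applicant peremptories used: #16, #2, #8, #19, #21, #22 — 6 (the for-cause on #19 doesn't count).
Respondent peremptories used: #6 — 1 (for-cause on #9, #15, #1 don't count).
Remaining: (11 − 6) + (8 − 1) = 12.

12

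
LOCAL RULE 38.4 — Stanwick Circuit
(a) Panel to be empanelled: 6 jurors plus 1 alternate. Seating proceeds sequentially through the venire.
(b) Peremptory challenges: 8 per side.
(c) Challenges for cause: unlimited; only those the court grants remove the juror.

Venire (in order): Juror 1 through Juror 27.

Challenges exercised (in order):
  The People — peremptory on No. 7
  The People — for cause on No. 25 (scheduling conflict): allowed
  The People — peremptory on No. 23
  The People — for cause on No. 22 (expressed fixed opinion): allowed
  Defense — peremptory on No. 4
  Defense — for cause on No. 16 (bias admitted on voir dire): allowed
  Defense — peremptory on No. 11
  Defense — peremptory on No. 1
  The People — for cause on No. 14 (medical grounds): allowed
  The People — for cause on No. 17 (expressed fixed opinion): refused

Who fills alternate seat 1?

10

Removed: #1, #4, #7, #11, #14, #16, #22, #23, #25. (#17 stays — for-cause denied.)
Seating in order: seats 1–6 → #2, #3, #5, #6, #8, #9; alternates → #10.
So alternate 1 is #10.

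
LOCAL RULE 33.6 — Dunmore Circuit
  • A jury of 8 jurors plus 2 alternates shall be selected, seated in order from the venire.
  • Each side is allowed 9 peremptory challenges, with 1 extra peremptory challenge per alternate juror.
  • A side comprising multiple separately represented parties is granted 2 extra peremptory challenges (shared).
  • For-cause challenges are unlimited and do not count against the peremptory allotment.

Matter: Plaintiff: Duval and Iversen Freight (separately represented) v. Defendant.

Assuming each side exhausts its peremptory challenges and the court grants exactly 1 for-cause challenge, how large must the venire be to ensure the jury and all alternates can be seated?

Seats to fill: 8 + 2 alternates = 10.
Peremptories — Plaintiff: 9 + 1×2 + 2 = 13; Defendant: 9 + 1×2 = 11; total 24.
For-cause removals: 1.
Minimum venire: 10 + 24 + 1 = 35.

35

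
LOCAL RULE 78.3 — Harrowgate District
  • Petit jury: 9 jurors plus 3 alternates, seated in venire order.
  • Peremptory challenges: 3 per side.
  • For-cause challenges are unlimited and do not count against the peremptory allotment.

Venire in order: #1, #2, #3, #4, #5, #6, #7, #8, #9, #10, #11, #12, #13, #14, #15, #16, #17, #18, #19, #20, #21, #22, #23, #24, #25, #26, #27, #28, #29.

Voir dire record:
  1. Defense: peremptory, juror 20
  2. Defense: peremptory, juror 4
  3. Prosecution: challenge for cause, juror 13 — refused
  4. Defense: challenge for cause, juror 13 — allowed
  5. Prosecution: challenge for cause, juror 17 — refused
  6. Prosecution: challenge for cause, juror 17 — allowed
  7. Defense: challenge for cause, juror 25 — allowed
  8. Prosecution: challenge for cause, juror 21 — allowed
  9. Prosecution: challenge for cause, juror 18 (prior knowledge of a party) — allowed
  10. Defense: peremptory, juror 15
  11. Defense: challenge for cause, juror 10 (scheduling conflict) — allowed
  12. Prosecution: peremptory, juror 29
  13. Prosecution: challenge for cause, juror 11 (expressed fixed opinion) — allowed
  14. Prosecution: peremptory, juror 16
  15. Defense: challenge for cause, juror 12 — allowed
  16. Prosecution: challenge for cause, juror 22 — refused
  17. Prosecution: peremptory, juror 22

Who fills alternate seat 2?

23

Removed: #4, #10, #11, #12, #13, #15, #16, #17, #18, #20, #21, #22, #25, #29.
Seating in order: seats 1–9 → #1, #2, #3, #5, #6, #7, #8, #9, #14; alternates → #19, #23, #24.
So alternate 2 is #23.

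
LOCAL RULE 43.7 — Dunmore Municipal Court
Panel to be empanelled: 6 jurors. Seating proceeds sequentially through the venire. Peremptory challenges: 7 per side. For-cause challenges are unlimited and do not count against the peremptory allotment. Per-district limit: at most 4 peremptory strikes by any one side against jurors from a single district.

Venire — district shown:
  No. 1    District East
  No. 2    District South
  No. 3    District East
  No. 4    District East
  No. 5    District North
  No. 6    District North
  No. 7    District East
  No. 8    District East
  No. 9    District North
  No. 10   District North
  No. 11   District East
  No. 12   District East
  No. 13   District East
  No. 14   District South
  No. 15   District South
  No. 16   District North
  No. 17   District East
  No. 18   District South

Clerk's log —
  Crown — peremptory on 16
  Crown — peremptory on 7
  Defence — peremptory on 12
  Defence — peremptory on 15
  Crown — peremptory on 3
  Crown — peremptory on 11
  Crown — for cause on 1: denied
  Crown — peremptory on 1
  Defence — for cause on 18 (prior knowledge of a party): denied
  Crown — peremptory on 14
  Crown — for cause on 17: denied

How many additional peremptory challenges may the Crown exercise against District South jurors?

Crown peremptories so far: #16, #7, #3, #11, #1, #14 — 6 of 7 used, 1 left overall.
Against District South: #14 — 1 used; per-district cap 4 leaves 3.
Binding limit: min(1, 3) = 1.

1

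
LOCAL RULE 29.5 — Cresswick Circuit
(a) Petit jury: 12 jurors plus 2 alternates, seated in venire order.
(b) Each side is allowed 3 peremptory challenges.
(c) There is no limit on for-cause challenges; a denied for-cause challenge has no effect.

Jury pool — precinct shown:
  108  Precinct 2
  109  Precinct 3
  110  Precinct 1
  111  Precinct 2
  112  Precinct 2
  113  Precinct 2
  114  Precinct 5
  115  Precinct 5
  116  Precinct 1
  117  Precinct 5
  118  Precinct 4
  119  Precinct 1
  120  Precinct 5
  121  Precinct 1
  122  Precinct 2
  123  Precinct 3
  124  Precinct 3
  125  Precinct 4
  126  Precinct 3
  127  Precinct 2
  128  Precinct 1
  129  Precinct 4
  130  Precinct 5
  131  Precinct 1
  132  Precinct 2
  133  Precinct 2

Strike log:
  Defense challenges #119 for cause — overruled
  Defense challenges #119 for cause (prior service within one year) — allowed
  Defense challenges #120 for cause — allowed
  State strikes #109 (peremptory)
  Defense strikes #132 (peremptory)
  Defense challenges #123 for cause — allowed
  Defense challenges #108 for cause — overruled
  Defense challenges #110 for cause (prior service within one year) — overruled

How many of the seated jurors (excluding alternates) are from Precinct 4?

Removed: #109, #119, #120, #123, #132.
Seated jurors 1–12: #108, #110, #111, #112, #113, #114, #115, #116, #117, #118, #121, #122 (alternates #124, #125 not counted).
Of those, in Precinct 4: #118 → 1.

1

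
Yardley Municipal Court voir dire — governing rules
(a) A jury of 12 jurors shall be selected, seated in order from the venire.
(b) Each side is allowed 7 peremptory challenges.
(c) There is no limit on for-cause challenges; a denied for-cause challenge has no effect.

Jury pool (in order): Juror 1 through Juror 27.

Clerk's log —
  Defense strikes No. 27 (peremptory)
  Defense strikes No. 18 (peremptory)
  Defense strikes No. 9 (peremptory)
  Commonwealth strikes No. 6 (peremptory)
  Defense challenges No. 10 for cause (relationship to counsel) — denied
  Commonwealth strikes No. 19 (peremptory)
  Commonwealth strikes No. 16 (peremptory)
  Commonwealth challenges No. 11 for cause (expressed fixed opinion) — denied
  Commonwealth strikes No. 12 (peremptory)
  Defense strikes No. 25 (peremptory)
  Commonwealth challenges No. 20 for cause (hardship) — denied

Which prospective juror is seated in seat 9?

Removed: #6, #9, #12, #16, #18, #19, #25, #27. (#10, #11, #20 stay — for-cause denied.)
Seating in order: seats 1–12 → #1, #2, #3, #4, #5, #7, #8, #10, #11, #13, #14, #15.
So seat 9 is #11.

11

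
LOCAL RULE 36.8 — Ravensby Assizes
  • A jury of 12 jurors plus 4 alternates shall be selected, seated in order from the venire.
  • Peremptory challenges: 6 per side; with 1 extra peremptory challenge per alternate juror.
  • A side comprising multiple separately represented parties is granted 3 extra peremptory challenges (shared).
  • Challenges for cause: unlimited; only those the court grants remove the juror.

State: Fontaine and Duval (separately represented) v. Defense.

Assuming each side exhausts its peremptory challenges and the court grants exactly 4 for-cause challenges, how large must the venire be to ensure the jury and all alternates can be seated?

Seats to fill: 12 + 4 alternates = 16.
Peremptories — State: 6 + 1×4 + 3 = 13; Defense: 6 + 1×4 = 10; total 23.
For-cause removals: 4.
Minimum venire: 16 + 23 + 4 = 43.

43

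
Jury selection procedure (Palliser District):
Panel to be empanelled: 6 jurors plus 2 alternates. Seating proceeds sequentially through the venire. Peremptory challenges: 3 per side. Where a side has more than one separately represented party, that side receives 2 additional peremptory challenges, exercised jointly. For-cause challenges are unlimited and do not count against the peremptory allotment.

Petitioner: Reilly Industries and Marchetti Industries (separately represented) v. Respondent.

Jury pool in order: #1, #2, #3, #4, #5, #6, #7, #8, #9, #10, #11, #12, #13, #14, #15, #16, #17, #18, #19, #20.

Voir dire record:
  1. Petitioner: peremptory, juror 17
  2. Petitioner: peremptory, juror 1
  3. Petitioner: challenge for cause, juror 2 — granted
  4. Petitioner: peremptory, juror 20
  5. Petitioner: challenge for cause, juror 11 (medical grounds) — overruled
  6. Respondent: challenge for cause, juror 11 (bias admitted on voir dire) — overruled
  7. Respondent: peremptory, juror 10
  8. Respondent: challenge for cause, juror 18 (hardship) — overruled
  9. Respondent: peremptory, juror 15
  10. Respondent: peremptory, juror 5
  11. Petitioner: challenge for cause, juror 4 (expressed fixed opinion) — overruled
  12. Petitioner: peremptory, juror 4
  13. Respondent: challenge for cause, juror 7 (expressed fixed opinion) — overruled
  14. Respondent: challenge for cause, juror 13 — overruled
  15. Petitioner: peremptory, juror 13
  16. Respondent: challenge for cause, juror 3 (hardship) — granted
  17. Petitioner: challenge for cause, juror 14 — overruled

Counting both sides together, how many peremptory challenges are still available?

0

Petitioner allotment: 3 base + 2 multi-party = 5. Respondent allotment: 3.
Petitioner peremptories used: #17, #1, #20, #4, #13 — 5 (for-cause on #2, #11, #4, #14 don't count).
Respondent peremptories used: #10, #15, #5 — 3 (for-cause on #11, #18, #7, #13, #3 don't count).
Remaining: (5 − 5) + (3 − 3) = 0.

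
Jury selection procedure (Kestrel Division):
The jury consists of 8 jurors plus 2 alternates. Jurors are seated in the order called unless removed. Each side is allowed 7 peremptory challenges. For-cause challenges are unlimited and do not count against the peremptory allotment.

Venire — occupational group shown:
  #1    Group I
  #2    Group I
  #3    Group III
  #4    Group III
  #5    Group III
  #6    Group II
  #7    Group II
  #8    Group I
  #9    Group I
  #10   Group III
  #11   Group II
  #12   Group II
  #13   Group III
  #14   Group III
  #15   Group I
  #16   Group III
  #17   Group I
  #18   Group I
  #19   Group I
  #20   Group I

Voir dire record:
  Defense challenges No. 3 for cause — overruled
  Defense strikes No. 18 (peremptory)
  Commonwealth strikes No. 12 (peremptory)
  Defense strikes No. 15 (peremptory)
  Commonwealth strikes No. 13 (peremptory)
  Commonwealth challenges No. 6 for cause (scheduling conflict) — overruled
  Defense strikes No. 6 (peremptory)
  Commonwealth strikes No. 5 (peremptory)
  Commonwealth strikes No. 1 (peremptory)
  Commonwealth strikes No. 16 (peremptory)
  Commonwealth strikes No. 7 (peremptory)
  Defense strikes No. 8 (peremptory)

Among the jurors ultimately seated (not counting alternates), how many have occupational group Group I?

Removed: #1, #5, #6, #7, #8, #12, #13, #15, #16, #18.
Seated jurors 1–8: #2, #3, #4, #9, #10, #11, #14, #17 (alternates #19, #20 not counted).
Of those, in Group I: #2, #9, #17 → 3.

3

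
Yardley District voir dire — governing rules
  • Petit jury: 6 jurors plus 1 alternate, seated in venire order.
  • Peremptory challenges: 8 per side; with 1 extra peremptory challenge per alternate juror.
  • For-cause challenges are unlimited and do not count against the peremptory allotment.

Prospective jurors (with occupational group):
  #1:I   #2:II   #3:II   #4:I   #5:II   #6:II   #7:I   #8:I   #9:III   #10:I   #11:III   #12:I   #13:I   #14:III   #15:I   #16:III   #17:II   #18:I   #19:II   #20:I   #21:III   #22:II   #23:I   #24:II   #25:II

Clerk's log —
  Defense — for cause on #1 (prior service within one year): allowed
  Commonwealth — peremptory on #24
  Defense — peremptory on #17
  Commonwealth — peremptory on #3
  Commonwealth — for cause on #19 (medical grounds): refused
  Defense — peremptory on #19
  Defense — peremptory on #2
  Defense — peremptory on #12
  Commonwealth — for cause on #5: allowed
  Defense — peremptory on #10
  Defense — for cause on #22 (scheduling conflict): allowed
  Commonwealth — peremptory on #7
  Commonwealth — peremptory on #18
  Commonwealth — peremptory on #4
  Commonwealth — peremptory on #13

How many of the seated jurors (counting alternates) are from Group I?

2

Removed: #1, #2, #3, #4, #5, #7, #10, #12, #13, #17, #18, #19, #22, #24.
Seated (7 incl. alternates): #6, #8, #9, #11, #14, #15, #16.
Of those, in Group I: #8, #15 → 2.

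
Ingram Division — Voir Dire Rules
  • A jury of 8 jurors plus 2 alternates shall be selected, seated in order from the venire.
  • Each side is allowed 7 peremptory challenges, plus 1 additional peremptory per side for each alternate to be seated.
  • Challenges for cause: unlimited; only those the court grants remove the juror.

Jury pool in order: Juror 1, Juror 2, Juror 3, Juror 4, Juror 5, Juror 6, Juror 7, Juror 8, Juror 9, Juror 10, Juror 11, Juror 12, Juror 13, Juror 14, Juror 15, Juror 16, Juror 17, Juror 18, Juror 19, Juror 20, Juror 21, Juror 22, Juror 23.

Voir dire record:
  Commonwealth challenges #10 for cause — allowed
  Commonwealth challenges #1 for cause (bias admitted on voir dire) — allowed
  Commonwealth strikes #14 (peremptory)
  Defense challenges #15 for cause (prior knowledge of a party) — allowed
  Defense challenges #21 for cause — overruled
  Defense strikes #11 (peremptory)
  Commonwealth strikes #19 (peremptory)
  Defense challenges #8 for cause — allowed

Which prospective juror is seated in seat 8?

12

Removed: #1, #8, #10, #11, #14, #15, #19. (#21 stays — for-cause denied.)
Filling seats in venire order through position 8: #2, #3, #4, #5, #6, #7, #9, #12.
So seat 8 is #12.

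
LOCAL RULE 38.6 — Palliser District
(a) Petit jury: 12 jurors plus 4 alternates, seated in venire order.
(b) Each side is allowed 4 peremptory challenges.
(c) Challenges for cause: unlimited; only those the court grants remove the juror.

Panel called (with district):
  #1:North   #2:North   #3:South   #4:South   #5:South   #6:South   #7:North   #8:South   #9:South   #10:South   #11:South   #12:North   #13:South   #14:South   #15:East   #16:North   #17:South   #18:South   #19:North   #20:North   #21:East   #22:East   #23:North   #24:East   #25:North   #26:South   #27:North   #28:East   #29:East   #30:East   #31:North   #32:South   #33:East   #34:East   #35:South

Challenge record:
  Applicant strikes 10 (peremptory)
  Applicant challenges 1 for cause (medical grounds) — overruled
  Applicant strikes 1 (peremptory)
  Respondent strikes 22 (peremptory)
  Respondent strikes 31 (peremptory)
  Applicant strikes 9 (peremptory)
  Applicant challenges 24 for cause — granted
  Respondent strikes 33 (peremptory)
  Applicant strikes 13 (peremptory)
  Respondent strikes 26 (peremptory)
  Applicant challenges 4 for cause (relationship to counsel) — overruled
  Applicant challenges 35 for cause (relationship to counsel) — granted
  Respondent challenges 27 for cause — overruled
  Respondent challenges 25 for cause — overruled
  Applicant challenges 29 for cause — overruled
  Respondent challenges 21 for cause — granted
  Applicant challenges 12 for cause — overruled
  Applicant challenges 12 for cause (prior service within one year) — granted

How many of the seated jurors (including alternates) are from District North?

Removed: #1, #9, #10, #12, #13, #21, #22, #24, #26, #31, #33, #35.
Seated (16 incl. alternates): #2, #3, #4, #5, #6, #7, #8, #11, #14, #15, #16, #17, #18, #19, #20, #23.
Of those, in District North: #2, #7, #16, #19, #20, #23 → 6.

6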